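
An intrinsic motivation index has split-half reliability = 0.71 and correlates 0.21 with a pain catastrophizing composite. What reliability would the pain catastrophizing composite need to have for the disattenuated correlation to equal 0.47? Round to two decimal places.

r_true = r_obs / √(r_xx · r_yy) ⇒ 0.47 = 0.21 / √(0.71 · r_yy).
√(0.71 · r_yy) = 0.21 / 0.47 = 0.4468; 0.71 · r_yy = 0.1996; r_yy = 0.1996 / 0.71 ≈ 0.28.

0.28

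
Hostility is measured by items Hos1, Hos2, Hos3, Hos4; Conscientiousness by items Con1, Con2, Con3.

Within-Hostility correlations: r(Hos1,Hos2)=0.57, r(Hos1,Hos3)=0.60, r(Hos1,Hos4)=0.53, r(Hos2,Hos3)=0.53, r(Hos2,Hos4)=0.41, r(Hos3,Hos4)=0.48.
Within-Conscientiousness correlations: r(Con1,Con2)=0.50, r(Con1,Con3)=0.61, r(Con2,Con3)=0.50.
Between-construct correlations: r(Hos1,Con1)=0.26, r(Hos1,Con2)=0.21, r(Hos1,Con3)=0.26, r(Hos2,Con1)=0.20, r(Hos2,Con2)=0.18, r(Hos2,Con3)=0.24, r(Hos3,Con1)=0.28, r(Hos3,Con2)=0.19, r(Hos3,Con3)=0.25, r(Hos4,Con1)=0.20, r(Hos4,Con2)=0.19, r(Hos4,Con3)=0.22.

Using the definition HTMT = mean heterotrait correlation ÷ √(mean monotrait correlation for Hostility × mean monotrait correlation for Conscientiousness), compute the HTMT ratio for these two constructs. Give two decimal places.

0.42

Between-construct mean = 2.68/12 = 0.2233.
Mean within-Hos = 3.12/6 = 0.5200; mean within-Con = 1.61/3 = 0.5367.
Geometric mean = √(0.5200 × 0.5367) = 0.5283.
HTMT = 0.2233 / 0.5283 = 0.42.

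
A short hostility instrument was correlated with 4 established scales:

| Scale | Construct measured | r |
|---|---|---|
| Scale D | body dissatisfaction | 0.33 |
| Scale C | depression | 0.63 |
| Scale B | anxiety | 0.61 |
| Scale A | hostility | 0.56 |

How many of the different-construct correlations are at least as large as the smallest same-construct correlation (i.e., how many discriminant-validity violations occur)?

2

Convergent (same construct = hostility): Scale A.
Smallest convergent = 0.56. Discriminant values: 0.33, 0.63, 0.61; count ≥ 0.56 → 2.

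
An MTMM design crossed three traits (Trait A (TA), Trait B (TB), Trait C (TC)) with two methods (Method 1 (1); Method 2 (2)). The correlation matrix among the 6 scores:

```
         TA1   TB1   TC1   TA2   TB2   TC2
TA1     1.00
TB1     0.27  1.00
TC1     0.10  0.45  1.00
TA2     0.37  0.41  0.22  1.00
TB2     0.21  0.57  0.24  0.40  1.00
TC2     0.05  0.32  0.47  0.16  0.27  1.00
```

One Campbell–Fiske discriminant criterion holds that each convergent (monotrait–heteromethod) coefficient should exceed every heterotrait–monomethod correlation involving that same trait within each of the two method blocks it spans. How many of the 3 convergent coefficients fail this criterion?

Convergent coefficients and their comparison sets:
TA (methods 1·2): 0.37 vs {0.27, 0.40, 0.10, 0.16} → fail.
TB (methods 1·2): 0.57 vs {0.27, 0.40, 0.45, 0.27} → pass.
TC (methods 1·2): 0.47 vs {0.10, 0.16, 0.45, 0.27} → pass.
1 of 3 fail.

1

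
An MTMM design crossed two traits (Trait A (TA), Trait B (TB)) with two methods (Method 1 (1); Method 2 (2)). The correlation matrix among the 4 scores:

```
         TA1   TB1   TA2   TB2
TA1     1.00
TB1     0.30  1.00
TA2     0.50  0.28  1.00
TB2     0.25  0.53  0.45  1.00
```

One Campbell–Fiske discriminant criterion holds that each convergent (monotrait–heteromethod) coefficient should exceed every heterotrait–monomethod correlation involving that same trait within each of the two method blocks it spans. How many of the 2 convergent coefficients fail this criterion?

0

Checking each validity diagonal entry against its comparison values:
TA (methods 1·2): 0.50 vs {0.30, 0.45} → pass.
TB (methods 1·2): 0.53 vs {0.30, 0.45} → pass.
0 of 2 fail.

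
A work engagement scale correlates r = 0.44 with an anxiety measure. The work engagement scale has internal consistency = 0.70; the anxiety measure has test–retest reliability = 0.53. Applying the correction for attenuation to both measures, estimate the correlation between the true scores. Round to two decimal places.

0.72

r_true = r_obs / √(r_xx · r_yy) = 0.44 / √(0.70 × 0.53) = 0.44 / √0.3710 = 0.44 / 0.6091 ≈ 0.72.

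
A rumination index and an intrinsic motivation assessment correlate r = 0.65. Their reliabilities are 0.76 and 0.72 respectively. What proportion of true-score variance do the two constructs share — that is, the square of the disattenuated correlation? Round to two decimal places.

Disattenuated r = 0.65 / √(0.76 × 0.72) = 0.65 / 0.7397 = 0.8787.
Shared true-score variance = 0.8787² = 0.7721 ≈ 0.77.

0.77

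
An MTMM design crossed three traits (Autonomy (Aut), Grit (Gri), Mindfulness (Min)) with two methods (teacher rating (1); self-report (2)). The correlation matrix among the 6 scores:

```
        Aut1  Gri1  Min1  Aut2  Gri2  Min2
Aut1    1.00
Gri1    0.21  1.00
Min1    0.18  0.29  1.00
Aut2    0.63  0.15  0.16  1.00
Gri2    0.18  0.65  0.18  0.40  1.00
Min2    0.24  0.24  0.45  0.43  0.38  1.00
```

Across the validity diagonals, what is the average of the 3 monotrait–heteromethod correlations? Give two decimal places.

Convergent values: 0.63, 0.65, 0.45; mean = 1.73/3 = 0.58.

0.58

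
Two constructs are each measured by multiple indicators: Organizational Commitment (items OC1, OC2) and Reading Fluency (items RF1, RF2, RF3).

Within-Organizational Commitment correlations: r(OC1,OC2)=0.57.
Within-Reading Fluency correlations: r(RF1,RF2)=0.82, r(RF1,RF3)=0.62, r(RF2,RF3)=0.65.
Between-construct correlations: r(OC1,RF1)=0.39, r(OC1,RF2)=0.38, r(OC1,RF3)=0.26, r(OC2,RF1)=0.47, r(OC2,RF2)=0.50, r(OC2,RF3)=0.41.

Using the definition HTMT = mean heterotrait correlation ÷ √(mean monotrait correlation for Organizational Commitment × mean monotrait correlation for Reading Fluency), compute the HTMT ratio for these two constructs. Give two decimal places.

Mean between = 2.41/6 = 0.4017.
Mean within-OC = 0.57/1 = 0.5700; mean within-RF = 2.09/3 = 0.6967.
Geometric mean = √(0.5700 × 0.6967) = 0.6302.
HTMT = 0.4017 / 0.6302 = 0.64.

0.64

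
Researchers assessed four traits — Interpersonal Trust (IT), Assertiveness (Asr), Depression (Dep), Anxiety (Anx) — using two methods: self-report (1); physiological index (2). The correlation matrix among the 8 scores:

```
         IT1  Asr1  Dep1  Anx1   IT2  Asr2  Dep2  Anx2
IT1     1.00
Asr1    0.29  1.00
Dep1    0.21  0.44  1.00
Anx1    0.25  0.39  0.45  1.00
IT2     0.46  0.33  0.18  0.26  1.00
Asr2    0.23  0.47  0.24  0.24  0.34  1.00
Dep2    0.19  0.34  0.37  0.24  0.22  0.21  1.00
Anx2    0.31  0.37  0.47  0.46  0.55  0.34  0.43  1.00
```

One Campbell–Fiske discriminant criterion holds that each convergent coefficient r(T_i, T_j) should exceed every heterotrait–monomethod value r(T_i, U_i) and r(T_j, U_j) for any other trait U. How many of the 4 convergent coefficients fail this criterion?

3

Checking each validity diagonal entry against its comparison values:
IT (methods 1·2): 0.46 vs {0.29, 0.34, 0.21, 0.22, 0.25, 0.55} → fail.
Asr (methods 1·2): 0.47 vs {0.29, 0.34, 0.44, 0.21, 0.39, 0.34} → pass.
Dep (methods 1·2): 0.37 vs {0.21, 0.22, 0.44, 0.21, 0.45, 0.43} → fail.
Anx (methods 1·2): 0.46 vs {0.25, 0.55, 0.39, 0.34, 0.45, 0.43} → fail.
3 of 4 fail.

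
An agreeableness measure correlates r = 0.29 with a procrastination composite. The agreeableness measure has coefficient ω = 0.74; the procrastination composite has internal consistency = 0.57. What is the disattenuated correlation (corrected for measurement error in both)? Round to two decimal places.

0.45

r_true = r_obs / √(r_xx · r_yy) = 0.29 / √(0.74 × 0.57) = 0.29 / √0.4218 = 0.29 / 0.6495 ≈ 0.45.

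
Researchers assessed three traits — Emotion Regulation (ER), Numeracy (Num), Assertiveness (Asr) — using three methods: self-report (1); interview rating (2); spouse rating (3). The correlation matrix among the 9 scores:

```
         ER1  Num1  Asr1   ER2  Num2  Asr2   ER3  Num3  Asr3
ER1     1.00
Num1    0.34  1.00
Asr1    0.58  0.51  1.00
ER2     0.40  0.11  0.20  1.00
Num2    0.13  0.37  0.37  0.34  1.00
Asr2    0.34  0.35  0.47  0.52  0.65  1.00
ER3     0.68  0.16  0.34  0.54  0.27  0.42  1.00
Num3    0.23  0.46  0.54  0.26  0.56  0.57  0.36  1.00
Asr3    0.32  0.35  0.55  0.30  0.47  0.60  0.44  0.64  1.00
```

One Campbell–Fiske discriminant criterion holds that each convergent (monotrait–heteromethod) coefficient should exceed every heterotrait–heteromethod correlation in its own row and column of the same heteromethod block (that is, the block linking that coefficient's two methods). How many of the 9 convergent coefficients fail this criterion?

3

Checking each validity diagonal entry against its comparison values:
ER (methods 1·2): 0.40 vs {0.13, 0.11, 0.34, 0.20} → pass.
ER (methods 1·3): 0.68 vs {0.23, 0.16, 0.32, 0.34} → pass.
ER (methods 2·3): 0.54 vs {0.26, 0.27, 0.30, 0.42} → pass.
Num (methods 1·2): 0.37 vs {0.11, 0.13, 0.35, 0.37} → fail.
Num (methods 1·3): 0.46 vs {0.16, 0.23, 0.35, 0.54} → fail.
Num (methods 2·3): 0.56 vs {0.27, 0.26, 0.47, 0.57} → fail.
Asr (methods 1·2): 0.47 vs {0.20, 0.34, 0.37, 0.35} → pass.
Asr (methods 1·3): 0.55 vs {0.34, 0.32, 0.54, 0.35} → pass.
Asr (methods 2·3): 0.60 vs {0.42, 0.30, 0.57, 0.47} → pass.
3 of 9 fail.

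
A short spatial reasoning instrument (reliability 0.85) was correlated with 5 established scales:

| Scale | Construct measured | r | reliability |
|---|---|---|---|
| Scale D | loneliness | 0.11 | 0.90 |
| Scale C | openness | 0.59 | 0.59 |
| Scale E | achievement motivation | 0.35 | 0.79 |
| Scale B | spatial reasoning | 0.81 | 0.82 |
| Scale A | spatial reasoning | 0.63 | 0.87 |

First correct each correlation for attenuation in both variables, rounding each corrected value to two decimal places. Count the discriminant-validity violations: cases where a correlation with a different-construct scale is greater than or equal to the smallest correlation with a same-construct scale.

Disattenuated r (r / √(r_scale · r_new)):
  Scale D (disc): 0.11 / √(0.90·0.85) = 0.13
  Scale C (disc): 0.59 / √(0.59·0.85) = 0.83
  Scale E (disc): 0.35 / √(0.79·0.85) = 0.43
  Scale B (conv): 0.81 / √(0.82·0.85) = 0.97
  Scale A (conv): 0.63 / √(0.87·0.85) = 0.73
Smallest convergent = 0.73. Discriminant values: 0.13, 0.83, 0.43; count ≥ 0.73 → 1.

1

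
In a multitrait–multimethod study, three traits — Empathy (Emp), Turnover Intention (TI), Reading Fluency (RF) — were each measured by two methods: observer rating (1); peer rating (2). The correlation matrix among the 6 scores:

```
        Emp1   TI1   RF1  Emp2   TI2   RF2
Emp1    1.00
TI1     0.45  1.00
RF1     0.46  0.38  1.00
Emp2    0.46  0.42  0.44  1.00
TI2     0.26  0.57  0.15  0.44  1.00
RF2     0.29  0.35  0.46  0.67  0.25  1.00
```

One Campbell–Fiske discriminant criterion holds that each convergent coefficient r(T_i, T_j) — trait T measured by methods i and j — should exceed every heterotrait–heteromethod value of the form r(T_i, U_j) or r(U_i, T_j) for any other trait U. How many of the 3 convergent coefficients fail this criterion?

0

Convergent coefficients and their comparison sets:
Emp (methods 1·2): 0.46 vs {0.26, 0.42, 0.29, 0.44} → pass.
TI (methods 1·2): 0.57 vs {0.42, 0.26, 0.35, 0.15} → pass.
RF (methods 1·2): 0.46 vs {0.44, 0.29, 0.15, 0.35} → pass.
0 of 3 fail.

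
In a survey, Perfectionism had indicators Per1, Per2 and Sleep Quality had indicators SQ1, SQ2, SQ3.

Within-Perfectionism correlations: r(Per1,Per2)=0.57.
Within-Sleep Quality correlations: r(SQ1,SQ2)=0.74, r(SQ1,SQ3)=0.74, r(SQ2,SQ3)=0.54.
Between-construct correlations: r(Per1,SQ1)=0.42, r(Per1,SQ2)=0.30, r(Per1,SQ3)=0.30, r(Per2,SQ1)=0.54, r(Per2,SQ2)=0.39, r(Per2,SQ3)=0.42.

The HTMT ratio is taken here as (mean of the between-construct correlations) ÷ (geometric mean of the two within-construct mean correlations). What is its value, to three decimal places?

Between-construct mean = 2.37/6 = 0.3950.
Mean within-Per = 0.57/1 = 0.5700; mean within-SQ = 2.02/3 = 0.6733.
Geometric mean = √(0.5700 × 0.6733) = 0.6195.
HTMT = 0.3950 / 0.6195 = 0.638.

0.638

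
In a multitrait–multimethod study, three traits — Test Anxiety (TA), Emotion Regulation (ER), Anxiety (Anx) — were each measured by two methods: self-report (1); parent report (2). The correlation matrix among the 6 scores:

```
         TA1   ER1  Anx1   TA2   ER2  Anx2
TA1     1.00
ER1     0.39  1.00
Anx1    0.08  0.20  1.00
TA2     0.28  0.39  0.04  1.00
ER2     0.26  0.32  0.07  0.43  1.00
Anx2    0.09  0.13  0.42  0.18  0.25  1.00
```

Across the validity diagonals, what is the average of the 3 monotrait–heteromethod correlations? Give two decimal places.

0.34

Convergent values: 0.28, 0.32, 0.42; mean = 1.02/3 = 0.34.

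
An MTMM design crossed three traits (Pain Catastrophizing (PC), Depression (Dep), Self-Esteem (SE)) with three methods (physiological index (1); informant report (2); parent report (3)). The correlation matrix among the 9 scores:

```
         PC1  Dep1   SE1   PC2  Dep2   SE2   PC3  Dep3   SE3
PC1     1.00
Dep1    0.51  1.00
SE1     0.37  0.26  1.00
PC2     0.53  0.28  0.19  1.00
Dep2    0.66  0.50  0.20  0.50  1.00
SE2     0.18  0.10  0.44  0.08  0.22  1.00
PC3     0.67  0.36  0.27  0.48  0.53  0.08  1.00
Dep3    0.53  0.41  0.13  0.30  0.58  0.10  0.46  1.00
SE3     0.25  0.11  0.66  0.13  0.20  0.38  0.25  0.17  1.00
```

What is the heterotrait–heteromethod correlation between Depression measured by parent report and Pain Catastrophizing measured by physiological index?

Different traits and methods: r(Dep3, PC1) = 0.53.

0.53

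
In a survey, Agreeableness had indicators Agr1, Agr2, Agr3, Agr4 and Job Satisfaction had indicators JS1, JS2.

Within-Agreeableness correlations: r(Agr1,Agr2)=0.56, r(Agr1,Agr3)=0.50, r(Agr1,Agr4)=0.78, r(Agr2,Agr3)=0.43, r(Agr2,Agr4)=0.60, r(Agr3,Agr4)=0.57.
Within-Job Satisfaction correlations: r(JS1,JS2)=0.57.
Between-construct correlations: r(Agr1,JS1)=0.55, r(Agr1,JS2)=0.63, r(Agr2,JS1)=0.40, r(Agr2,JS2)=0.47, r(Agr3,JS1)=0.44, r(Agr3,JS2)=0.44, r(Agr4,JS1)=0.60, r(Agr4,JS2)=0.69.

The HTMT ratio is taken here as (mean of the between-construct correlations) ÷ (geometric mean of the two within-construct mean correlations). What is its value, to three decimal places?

Mean heterotrait r = 4.22/8 = 0.5275.
Mean within-Agr = 3.44/6 = 0.5733; mean within-JS = 0.57/1 = 0.5700.
Geometric mean = √(0.5733 × 0.5700) = 0.5716.
HTMT = 0.5275 / 0.5716 = 0.923.

0.923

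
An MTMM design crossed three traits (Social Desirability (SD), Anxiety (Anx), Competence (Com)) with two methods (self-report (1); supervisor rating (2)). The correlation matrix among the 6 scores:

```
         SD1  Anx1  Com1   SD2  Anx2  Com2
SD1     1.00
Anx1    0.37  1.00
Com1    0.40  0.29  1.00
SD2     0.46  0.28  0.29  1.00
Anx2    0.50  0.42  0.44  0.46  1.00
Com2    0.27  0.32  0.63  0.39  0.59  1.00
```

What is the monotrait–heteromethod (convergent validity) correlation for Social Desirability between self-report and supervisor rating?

Same trait (SD), different methods: r(SD1, SD2) = 0.46.

0.46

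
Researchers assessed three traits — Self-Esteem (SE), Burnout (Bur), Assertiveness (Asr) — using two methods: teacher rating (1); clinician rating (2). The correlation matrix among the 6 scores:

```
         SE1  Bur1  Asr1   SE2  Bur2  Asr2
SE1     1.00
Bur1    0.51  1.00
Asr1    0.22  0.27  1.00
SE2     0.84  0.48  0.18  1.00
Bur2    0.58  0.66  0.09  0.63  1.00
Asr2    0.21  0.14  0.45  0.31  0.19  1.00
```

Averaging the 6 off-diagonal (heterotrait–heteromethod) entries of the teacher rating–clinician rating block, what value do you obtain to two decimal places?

HTHM values (method 1 × method 2): 0.58, 0.21, 0.48, 0.14, 0.18, 0.09; mean = 1.68/6 = 0.28.

0.28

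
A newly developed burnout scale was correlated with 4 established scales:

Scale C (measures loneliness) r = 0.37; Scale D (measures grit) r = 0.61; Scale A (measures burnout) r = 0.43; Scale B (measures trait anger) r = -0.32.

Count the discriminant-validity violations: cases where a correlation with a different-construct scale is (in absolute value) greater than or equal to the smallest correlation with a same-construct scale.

1

Convergent (same construct = burnout): Scale A.
Smallest convergent = 0.43. Discriminant |r|: 0.37, 0.61, 0.32; count ≥ 0.43 → 1.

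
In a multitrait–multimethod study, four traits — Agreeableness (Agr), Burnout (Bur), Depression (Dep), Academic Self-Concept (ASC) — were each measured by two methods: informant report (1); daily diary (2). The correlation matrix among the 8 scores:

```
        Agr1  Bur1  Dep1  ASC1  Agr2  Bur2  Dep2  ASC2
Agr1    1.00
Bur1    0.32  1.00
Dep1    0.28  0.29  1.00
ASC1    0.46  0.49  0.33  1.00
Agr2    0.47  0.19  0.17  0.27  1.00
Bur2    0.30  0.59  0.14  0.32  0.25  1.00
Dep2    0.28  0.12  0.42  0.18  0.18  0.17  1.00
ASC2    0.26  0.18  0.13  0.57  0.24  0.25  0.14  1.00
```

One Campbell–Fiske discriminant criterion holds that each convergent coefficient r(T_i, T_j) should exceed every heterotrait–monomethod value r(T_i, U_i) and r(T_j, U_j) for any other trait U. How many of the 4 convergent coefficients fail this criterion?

Convergent coefficients and their comparison sets:
Agr (methods 1·2): 0.47 vs {0.32, 0.25, 0.28, 0.18, 0.46, 0.24} → pass.
Bur (methods 1·2): 0.59 vs {0.32, 0.25, 0.29, 0.17, 0.49, 0.25} → pass.
Dep (methods 1·2): 0.42 vs {0.28, 0.18, 0.29, 0.17, 0.33, 0.14} → pass.
ASC (methods 1·2): 0.57 vs {0.46, 0.24, 0.49, 0.25, 0.33, 0.14} → pass.
0 of 4 fail.

0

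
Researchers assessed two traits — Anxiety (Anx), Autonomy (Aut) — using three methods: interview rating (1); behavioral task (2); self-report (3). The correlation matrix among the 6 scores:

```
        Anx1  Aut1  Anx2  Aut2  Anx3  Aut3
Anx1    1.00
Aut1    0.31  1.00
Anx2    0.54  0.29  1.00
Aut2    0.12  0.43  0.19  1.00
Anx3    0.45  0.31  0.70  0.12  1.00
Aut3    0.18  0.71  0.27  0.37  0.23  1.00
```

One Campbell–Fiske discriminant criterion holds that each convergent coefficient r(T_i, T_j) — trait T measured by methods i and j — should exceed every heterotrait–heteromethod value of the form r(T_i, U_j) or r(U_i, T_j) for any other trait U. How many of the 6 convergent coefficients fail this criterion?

0

Checking each validity diagonal entry against its comparison values:
Anx (methods 1·2): 0.54 vs {0.12, 0.29} → pass.
Anx (methods 1·3): 0.45 vs {0.18, 0.31} → pass.
Anx (methods 2·3): 0.70 vs {0.27, 0.12} → pass.
Aut (methods 1·2): 0.43 vs {0.29, 0.12} → pass.
Aut (methods 1·3): 0.71 vs {0.31, 0.18} → pass.
Aut (methods 2·3): 0.37 vs {0.12, 0.27} → pass.
0 of 6 fail.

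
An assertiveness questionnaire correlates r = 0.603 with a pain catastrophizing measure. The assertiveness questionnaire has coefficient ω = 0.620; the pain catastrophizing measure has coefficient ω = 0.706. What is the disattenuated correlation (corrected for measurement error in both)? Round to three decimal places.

r_true = r_obs / √(r_xx · r_yy) = 0.603 / √(0.620 × 0.706) = 0.603 / √0.437720 = 0.603 / 0.6616 ≈ 0.911.

0.911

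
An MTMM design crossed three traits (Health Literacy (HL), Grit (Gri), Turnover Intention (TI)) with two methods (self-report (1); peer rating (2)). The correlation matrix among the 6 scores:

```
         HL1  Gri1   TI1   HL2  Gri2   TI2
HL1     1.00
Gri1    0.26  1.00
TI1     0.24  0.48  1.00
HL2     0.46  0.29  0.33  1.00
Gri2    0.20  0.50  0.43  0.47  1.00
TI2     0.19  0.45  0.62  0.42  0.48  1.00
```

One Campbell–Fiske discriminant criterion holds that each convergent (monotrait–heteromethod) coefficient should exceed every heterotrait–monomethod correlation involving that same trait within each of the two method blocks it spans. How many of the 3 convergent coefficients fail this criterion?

1

Checking each validity diagonal entry against its comparison values:
HL (methods 1·2): 0.46 vs {0.26, 0.47, 0.24, 0.42} → fail.
Gri (methods 1·2): 0.50 vs {0.26, 0.47, 0.48, 0.48} → pass.
TI (methods 1·2): 0.62 vs {0.24, 0.42, 0.48, 0.48} → pass.
1 of 3 fail.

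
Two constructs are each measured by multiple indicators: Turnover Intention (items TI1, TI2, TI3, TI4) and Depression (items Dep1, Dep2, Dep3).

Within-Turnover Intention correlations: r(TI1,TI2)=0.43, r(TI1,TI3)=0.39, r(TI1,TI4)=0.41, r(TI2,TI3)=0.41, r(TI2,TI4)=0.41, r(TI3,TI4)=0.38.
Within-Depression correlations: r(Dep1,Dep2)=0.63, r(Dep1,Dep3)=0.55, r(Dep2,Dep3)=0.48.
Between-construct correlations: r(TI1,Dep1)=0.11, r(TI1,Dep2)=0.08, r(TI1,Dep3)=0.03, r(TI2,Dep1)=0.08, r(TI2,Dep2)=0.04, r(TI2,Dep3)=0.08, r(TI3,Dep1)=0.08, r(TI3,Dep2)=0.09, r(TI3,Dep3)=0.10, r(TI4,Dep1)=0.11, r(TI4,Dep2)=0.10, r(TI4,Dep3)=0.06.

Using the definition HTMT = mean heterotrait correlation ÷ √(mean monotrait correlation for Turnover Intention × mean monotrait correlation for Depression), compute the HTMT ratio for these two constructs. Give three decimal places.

Between-construct mean = 0.96/12 = 0.0800.
Mean within-TI = 2.43/6 = 0.4050; mean within-Dep = 1.66/3 = 0.5533.
Geometric mean = √(0.4050 × 0.5533) = 0.4734.
HTMT = 0.0800 / 0.4734 = 0.169.

0.169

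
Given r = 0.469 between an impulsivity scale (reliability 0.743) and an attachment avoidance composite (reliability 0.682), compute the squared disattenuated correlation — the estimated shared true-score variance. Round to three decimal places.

0.434

Disattenuated r = 0.469 / √(0.743 × 0.682) = 0.469 / 0.7118 = 0.6589.
Shared true-score variance = 0.6589² = 0.4341 ≈ 0.434.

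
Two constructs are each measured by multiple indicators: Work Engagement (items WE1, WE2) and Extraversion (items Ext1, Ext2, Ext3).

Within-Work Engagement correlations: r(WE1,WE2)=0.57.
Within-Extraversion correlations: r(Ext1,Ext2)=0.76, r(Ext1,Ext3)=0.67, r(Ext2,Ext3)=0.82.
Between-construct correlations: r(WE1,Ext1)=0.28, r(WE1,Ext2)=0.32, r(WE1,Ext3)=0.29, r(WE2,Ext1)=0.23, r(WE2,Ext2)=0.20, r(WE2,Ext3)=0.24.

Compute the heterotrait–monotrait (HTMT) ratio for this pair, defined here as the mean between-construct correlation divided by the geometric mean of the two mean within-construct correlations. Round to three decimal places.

Between-construct mean = 1.56/6 = 0.2600.
Mean within-WE = 0.57/1 = 0.5700; mean within-Ext = 2.25/3 = 0.7500.
Geometric mean = √(0.5700 × 0.7500) = 0.6538.
HTMT = 0.2600 / 0.6538 = 0.398.

0.398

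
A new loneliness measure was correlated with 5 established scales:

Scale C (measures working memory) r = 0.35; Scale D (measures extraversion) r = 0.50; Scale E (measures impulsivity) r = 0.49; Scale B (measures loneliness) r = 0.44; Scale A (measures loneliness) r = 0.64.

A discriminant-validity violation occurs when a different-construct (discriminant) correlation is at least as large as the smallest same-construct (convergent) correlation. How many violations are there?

2

Convergent (same construct = loneliness): Scale B, Scale A.
Smallest convergent = 0.44. Discriminant values: 0.35, 0.50, 0.49; count ≥ 0.44 → 2.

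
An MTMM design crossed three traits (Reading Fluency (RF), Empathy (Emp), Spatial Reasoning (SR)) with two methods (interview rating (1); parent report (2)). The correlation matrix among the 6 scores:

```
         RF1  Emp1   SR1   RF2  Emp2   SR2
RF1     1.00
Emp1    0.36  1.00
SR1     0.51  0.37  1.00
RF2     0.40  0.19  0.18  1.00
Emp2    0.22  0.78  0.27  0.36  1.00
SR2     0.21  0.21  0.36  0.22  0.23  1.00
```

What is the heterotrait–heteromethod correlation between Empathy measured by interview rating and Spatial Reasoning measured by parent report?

Different traits and methods: r(Emp1, SR2) = 0.21.

0.21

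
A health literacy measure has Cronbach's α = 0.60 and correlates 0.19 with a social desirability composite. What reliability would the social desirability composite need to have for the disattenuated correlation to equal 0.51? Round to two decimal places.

r_true = r_obs / √(r_xx · r_yy) ⇒ 0.51 = 0.19 / √(0.60 · r_yy).
√(0.60 · r_yy) = 0.19 / 0.51 = 0.3725; 0.60 · r_yy = 0.1388; r_yy = 0.1388 / 0.60 ≈ 0.23.

0.23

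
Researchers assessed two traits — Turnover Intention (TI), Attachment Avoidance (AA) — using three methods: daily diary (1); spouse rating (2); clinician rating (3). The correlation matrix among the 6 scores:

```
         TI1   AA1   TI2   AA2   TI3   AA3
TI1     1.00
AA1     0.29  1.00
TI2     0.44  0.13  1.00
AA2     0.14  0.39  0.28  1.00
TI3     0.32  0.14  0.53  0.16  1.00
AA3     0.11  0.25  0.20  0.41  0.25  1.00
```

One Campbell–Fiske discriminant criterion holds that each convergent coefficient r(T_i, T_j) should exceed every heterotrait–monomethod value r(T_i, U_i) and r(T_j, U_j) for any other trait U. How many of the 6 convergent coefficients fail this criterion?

1

Checking each validity diagonal entry against its comparison values:
TI (methods 1·2): 0.44 vs {0.29, 0.28} → pass.
TI (methods 1·3): 0.32 vs {0.29, 0.25} → pass.
TI (methods 2·3): 0.53 vs {0.28, 0.25} → pass.
AA (methods 1·2): 0.39 vs {0.29, 0.28} → pass.
AA (methods 1·3): 0.25 vs {0.29, 0.25} → fail.
AA (methods 2·3): 0.41 vs {0.28, 0.25} → pass.
1 of 6 fail.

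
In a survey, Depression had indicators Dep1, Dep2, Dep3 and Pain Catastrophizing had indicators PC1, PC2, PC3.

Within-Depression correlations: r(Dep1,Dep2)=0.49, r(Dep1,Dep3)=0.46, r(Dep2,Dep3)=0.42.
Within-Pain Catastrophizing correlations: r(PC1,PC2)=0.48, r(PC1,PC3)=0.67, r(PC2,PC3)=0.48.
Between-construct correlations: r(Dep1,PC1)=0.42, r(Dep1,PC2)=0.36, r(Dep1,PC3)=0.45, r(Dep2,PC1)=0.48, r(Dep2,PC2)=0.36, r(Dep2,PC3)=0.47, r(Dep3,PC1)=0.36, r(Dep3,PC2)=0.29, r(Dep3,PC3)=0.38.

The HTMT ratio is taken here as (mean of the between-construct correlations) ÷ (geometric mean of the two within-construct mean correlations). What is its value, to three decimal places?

Between-construct mean = 3.57/9 = 0.3967.
Mean within-Dep = 1.37/3 = 0.4567; mean within-PC = 1.63/3 = 0.5433.
Geometric mean = √(0.4567 × 0.5433) = 0.4981.
HTMT = 0.3967 / 0.4981 = 0.796.

0.796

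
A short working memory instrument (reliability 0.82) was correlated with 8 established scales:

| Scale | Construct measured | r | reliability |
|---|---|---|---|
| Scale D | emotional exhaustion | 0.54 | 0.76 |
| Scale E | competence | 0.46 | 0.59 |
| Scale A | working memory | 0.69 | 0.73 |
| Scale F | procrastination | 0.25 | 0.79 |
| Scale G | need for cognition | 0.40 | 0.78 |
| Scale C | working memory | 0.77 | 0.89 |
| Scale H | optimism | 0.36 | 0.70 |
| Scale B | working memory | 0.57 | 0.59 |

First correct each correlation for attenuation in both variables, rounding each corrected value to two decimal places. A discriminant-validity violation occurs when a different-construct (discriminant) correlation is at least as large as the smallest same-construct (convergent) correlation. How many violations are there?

0

Disattenuated r (r / √(r_scale · r_new)):
  Scale D (disc): 0.54 / √(0.76·0.82) = 0.68
  Scale E (disc): 0.46 / √(0.59·0.82) = 0.66
  Scale A (conv): 0.69 / √(0.73·0.82) = 0.89
  Scale F (disc): 0.25 / √(0.79·0.82) = 0.31
  Scale G (disc): 0.40 / √(0.78·0.82) = 0.50
  Scale C (conv): 0.77 / √(0.89·0.82) = 0.90
  Scale H (disc): 0.36 / √(0.70·0.82) = 0.48
  Scale B (conv): 0.57 / √(0.59·0.82) = 0.82
Smallest convergent = 0.82. Discriminant values: 0.68, 0.66, 0.31, 0.50, 0.48; count ≥ 0.82 → 0.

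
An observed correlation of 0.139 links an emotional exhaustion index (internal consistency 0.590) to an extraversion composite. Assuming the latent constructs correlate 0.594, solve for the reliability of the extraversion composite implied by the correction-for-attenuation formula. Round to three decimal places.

r_true = r_obs / √(r_xx · r_yy) ⇒ 0.594 = 0.139 / √(0.590 · r_yy).
√(0.590 · r_yy) = 0.139 / 0.594 = 0.2340; 0.590 · r_yy = 0.0548; r_yy = 0.0548 / 0.590 ≈ 0.093.

0.093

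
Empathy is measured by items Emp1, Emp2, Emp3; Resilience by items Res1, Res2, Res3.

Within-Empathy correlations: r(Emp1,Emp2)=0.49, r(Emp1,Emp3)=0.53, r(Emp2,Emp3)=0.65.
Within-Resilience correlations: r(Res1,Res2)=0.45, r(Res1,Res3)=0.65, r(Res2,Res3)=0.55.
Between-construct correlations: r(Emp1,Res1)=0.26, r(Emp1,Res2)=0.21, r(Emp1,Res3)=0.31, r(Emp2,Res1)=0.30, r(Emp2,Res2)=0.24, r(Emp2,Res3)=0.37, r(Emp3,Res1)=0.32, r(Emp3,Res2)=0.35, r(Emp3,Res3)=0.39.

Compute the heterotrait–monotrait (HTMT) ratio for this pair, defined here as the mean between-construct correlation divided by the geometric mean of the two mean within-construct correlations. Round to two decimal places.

Between-construct mean = 2.75/9 = 0.3056.
Mean within-Emp = 1.67/3 = 0.5567; mean within-Res = 1.65/3 = 0.5500.
Geometric mean = √(0.5567 × 0.5500) = 0.5533.
HTMT = 0.3056 / 0.5533 = 0.55.

0.55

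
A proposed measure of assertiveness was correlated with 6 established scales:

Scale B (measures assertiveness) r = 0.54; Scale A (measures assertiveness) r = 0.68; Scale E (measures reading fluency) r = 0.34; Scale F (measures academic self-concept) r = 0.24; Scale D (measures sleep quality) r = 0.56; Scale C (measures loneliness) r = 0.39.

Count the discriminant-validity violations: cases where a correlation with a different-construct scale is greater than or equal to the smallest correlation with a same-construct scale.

1

Convergent (same construct = assertiveness): Scale B, Scale A.
Smallest convergent = 0.54. Discriminant values: 0.34, 0.24, 0.56, 0.39; count ≥ 0.54 → 1.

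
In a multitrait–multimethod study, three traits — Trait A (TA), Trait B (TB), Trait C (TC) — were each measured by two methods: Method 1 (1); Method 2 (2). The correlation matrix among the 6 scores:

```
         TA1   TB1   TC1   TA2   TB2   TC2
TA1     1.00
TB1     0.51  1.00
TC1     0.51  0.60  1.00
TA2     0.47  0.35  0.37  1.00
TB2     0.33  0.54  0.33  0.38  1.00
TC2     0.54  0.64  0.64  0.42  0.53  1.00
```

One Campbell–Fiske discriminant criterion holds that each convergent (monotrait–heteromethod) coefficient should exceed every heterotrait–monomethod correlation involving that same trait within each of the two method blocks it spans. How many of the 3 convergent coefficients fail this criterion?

Each convergent coefficient versus the relevant comparison correlations:
TA (methods 1·2): 0.47 vs {0.51, 0.38, 0.51, 0.42} → fail.
TB (methods 1·2): 0.54 vs {0.51, 0.38, 0.60, 0.53} → fail.
TC (methods 1·2): 0.64 vs {0.51, 0.42, 0.60, 0.53} → pass.
2 of 3 fail.

2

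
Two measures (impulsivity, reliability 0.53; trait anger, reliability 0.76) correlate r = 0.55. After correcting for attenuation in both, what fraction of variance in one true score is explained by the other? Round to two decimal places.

Disattenuated r = 0.55 / √(0.53 × 0.76) = 0.55 / 0.6347 = 0.8666.
Shared true-score variance = 0.8666² = 0.7510 ≈ 0.75.

0.75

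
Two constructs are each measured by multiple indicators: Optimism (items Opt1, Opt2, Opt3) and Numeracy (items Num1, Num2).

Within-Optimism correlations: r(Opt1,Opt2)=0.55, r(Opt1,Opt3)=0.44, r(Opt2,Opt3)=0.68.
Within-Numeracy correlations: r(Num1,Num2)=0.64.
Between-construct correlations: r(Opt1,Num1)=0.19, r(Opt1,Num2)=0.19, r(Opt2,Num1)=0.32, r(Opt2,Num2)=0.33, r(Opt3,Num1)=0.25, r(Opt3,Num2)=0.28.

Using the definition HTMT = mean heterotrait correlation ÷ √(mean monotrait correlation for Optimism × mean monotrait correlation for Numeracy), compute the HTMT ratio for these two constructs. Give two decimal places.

Mean heterotrait r = 1.56/6 = 0.2600.
Mean within-Opt = 1.67/3 = 0.5567; mean within-Num = 0.64/1 = 0.6400.
Geometric mean = √(0.5567 × 0.6400) = 0.5969.
HTMT = 0.2600 / 0.5969 = 0.44.

0.44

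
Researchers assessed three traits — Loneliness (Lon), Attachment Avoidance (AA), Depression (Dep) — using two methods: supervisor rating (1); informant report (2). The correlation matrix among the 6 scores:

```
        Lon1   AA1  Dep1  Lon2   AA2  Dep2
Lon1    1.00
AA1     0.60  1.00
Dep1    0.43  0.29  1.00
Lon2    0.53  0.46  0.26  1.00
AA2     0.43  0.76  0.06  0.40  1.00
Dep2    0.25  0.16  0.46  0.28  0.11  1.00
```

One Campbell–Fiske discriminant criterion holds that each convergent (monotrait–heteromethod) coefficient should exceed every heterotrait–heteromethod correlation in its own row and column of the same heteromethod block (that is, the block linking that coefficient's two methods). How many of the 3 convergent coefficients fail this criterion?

0

Convergent coefficients and their comparison sets:
Lon (methods 1·2): 0.53 vs {0.43, 0.46, 0.25, 0.26} → pass.
AA (methods 1·2): 0.76 vs {0.46, 0.43, 0.16, 0.06} → pass.
Dep (methods 1·2): 0.46 vs {0.26, 0.25, 0.06, 0.16} → pass.
0 of 3 fail.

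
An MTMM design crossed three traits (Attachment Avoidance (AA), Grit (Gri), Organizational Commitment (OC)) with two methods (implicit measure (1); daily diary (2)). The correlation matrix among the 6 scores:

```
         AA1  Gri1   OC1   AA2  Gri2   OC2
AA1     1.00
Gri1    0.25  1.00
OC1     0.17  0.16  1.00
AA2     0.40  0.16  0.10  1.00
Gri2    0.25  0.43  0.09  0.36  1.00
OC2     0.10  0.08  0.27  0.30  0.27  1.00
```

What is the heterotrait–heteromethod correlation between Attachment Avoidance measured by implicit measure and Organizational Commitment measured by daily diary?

Different traits and methods: r(AA1, OC2) = 0.10.

0.10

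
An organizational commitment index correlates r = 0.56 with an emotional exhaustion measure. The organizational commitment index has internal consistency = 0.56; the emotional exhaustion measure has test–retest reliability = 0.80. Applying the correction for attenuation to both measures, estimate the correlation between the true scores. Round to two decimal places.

0.84

r_true = r_obs / √(r_xx · r_yy) = 0.56 / √(0.56 × 0.80) = 0.56 / √0.4480 = 0.56 / 0.6693 ≈ 0.84.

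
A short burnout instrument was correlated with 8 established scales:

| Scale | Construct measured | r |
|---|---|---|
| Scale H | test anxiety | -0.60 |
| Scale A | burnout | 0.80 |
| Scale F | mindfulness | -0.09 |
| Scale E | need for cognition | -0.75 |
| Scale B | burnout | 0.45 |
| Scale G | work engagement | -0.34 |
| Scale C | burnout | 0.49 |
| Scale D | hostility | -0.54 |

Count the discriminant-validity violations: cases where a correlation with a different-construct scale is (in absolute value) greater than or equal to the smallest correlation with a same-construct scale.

3

Convergent (same construct = burnout): Scale A, Scale B, Scale C.
Smallest convergent = 0.45. Discriminant |r|: 0.60, 0.09, 0.75, 0.34, 0.54; count ≥ 0.45 → 3.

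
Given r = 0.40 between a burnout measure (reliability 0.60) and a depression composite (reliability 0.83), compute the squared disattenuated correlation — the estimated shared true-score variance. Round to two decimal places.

0.32

Disattenuated r = 0.40 / √(0.60 × 0.83) = 0.40 / 0.7057 = 0.5668.
Shared true-score variance = 0.5668² = 0.3213 ≈ 0.32.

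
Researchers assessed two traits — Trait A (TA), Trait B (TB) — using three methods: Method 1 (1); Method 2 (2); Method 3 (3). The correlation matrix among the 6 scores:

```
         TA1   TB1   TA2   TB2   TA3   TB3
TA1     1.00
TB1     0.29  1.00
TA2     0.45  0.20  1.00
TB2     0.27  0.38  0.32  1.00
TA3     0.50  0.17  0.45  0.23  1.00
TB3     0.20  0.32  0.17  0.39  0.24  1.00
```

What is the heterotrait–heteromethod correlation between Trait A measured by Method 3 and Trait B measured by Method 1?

0.17

Different traits and methods: r(TA3, TB1) = 0.17.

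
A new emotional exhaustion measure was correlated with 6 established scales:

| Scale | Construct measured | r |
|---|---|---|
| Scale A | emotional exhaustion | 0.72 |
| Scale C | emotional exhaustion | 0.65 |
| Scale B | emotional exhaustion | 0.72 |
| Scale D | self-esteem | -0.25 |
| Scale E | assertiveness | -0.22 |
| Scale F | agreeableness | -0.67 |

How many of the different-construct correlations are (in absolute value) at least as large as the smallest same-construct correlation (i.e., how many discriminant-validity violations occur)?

Convergent (same construct = emotional exhaustion): Scale A, Scale C, Scale B.
Smallest convergent = 0.65. Discriminant |r|: 0.25, 0.22, 0.67; count ≥ 0.65 → 1.

1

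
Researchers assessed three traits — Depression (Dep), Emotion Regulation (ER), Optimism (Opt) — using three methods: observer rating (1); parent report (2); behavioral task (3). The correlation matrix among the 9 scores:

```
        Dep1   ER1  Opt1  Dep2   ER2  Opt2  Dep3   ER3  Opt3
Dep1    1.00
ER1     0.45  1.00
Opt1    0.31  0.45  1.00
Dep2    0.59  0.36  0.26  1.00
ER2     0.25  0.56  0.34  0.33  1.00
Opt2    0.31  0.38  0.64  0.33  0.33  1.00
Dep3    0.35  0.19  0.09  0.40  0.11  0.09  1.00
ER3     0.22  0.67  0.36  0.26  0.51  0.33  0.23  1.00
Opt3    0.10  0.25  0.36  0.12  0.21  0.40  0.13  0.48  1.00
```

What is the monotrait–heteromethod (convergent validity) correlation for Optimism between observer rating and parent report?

Same trait (Opt), different methods: r(Opt1, Opt2) = 0.64.

0.64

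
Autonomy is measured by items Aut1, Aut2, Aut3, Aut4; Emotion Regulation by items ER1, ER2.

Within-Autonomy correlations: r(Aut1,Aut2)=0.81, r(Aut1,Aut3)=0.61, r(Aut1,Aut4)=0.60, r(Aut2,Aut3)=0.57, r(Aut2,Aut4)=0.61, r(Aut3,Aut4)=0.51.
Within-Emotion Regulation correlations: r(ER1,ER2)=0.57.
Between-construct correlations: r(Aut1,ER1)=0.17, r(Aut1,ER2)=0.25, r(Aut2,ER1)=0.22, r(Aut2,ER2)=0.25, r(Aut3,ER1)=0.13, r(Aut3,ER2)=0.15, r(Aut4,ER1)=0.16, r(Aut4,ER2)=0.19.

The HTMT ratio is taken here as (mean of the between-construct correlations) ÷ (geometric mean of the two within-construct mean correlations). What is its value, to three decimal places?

0.320

Mean between = 1.52/8 = 0.1900.
Mean within-Aut = 3.71/6 = 0.6183; mean within-ER = 0.57/1 = 0.5700.
Geometric mean = √(0.6183 × 0.5700) = 0.5937.
HTMT = 0.1900 / 0.5937 = 0.320.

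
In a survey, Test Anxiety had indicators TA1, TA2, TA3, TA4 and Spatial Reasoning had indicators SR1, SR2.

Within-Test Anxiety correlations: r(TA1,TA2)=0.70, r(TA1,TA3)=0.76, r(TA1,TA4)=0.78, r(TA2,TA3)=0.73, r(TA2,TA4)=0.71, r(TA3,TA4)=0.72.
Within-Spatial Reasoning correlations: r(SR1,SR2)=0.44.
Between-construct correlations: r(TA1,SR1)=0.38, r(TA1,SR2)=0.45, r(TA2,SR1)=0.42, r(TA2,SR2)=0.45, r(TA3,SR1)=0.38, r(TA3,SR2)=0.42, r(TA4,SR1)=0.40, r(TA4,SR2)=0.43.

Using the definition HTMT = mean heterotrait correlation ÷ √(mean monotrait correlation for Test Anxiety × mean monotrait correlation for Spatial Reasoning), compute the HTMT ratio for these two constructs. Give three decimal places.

Mean between = 3.33/8 = 0.4163.
Mean within-TA = 4.40/6 = 0.7333; mean within-SR = 0.44/1 = 0.4400.
Geometric mean = √(0.7333 × 0.4400) = 0.5680.
HTMT = 0.4163 / 0.5680 = 0.733.

0.733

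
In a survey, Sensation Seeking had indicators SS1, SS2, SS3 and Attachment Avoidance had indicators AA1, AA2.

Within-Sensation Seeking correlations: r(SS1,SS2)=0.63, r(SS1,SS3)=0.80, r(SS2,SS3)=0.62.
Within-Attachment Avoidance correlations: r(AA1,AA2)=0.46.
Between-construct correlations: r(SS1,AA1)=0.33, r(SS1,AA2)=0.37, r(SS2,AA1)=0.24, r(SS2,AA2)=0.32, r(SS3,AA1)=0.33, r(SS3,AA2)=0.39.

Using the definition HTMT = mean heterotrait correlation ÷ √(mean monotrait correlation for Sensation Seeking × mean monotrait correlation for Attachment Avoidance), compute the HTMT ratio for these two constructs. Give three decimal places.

0.589

Mean heterotrait r = 1.98/6 = 0.3300.
Mean within-SS = 2.05/3 = 0.6833; mean within-AA = 0.46/1 = 0.4600.
Geometric mean = √(0.6833 × 0.4600) = 0.5606.
HTMT = 0.3300 / 0.5606 = 0.589.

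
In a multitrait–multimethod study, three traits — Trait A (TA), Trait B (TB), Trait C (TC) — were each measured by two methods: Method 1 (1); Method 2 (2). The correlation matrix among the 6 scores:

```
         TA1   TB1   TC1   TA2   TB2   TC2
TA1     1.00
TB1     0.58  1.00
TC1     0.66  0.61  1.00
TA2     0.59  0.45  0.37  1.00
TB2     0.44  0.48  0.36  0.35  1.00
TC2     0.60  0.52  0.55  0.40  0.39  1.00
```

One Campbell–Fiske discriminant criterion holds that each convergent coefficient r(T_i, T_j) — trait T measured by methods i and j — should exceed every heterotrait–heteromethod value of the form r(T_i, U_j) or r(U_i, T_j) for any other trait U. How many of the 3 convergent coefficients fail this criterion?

3

Each convergent coefficient versus the relevant comparison correlations:
TA (methods 1·2): 0.59 vs {0.44, 0.45, 0.60, 0.37} → fail.
TB (methods 1·2): 0.48 vs {0.45, 0.44, 0.52, 0.36} → fail.
TC (methods 1·2): 0.55 vs {0.37, 0.60, 0.36, 0.52} → fail.
3 of 3 fail.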